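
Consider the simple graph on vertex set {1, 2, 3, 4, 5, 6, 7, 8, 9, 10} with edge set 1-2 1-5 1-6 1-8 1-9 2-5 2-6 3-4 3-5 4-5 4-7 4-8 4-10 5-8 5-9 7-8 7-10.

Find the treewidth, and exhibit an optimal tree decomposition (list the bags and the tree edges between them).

Treewidth 2.
One such decomposition:
Bags: B1 = {1, 2, 5}  B2 = {1, 2, 6}  B3 = {1, 5, 8}  B4 = {4, 5, 8}  B5 = {1, 5, 9}  B6 = {4, 7, 8}  B7 = {3, 4, 5}  B8 = {4, 7, 10}
Tree: B1–B2, B1–B3, B3–B4, B1–B5, B4–B6, B4–B7, B6–B8

Each bag holds 3 vertices, so the decomposition has width 2, which upper-bounds the treewidth. Conversely, {4, 7, 10} is a clique of size 3, and the vertices of any clique must share a bag in every tree decomposition; so some bag has ≥ 3 vertices and tw(G) ≥ 2. Combining the bounds, tw(G) = 2.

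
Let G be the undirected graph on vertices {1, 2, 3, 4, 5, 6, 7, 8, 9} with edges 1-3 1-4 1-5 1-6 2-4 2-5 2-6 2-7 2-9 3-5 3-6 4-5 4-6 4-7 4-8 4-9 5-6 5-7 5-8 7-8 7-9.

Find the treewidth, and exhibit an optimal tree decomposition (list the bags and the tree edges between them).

Treewidth 3.
Bags: B1 = {1, 4, 5, 6}  B2 = {2, 4, 5, 6}  B3 = {2, 4, 5, 7}  B4 = {1, 3, 5, 6}  B5 = {2, 4, 7, 9}  B6 = {4, 5, 7, 8}
Tree: B1–B2, B2–B3, B1–B4, B3–B5, B3–B6

Each bag holds 4 vertices, so the decomposition has width 3, which upper-bounds the treewidth. On the other hand G contains the 4-clique {1, 3, 5, 6}. A clique must lie in a single bag of any decomposition, so no decomposition can have width below 3. Combining the bounds, tw(G) = 3.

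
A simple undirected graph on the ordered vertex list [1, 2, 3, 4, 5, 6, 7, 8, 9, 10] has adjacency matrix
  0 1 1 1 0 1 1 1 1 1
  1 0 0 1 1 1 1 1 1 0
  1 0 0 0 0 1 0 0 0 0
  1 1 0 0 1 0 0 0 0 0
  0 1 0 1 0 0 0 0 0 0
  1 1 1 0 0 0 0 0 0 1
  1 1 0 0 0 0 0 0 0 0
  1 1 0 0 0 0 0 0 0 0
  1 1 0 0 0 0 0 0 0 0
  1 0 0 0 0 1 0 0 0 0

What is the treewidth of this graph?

2

A width-2 tree decomposition is:
Bags: B1 = {1, 3, 6}  B2 = {1, 2, 6}  B3 = {1, 2, 9}  B4 = {1, 2, 8}  B5 = {1, 2, 4}  B6 = {1, 2, 7}  B7 = {2, 4, 5}  B8 = {1, 6, 10}
Tree: B1–B2, B2–B3, B3–B4, B3–B5, B3–B6, B5–B7, B1–B8
Each bag holds 3 vertices, so the decomposition has width 2, which upper-bounds the treewidth. On the other hand G contains the 3-clique {1, 6, 10}. A clique must lie in a single bag of any decomposition, so no decomposition can have width below 2. Combining the bounds, tw(G) = 2.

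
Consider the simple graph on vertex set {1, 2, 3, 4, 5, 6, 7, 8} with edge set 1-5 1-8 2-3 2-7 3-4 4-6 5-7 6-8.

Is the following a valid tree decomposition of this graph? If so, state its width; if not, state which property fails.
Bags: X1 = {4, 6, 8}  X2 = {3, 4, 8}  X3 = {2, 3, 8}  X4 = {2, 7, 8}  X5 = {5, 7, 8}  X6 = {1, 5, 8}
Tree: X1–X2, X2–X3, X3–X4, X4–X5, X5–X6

Yes; width 2.

Checking the three conditions: (i) the bags cover all of {1, 2, 3, 4, 5, 6, 7, 8}; (ii) for each edge, some bag contains both endpoints; (iii) the bags containing any fixed vertex form a subtree. All hold, so the decomposition is valid with width 3 − 1 = 2.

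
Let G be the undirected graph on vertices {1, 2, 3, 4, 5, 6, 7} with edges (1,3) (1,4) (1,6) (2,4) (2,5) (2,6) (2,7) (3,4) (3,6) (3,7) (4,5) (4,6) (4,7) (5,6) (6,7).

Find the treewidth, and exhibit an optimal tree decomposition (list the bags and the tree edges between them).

Each bag holds 4 vertices, so the decomposition has width 3, which upper-bounds the treewidth. For the lower bound, the 4 vertices {1, 3, 4, 6} are pairwise adjacent, and any tree decomposition puts a clique entirely inside one bag — forcing width ≥ 3. Therefore the treewidth is 3.

Treewidth 3.
One such decomposition:
Bags: B1 = {3, 4, 6, 7}  B2 = {2, 4, 6, 7}  B3 = {2, 4, 5, 6}  B4 = {1, 3, 4, 6}
Tree: B1–B2, B2–B3, B1–B4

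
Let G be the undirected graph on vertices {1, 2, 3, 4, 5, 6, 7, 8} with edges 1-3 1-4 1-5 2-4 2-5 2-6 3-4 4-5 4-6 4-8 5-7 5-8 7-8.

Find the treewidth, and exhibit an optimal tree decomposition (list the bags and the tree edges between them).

Treewidth 2.
One optimal decomposition is:
Bags: B1 = {2, 4, 5}  B2 = {2, 4, 6}  B3 = {4, 5, 8}  B4 = {1, 4, 5}  B5 = {1, 3, 4}  B6 = {5, 7, 8}
Tree: B1–B2, B1–B3, B1–B4, B4–B5, B3–B6

The largest bag has 3 vertices, giving width 2; this decomposition certifies tw(G) ≤ 2. Conversely, {1, 3, 4} is a clique of size 3, and the vertices of any clique must share a bag in every tree decomposition; so some bag has ≥ 3 vertices and tw(G) ≥ 2. Combining the bounds, tw(G) = 2.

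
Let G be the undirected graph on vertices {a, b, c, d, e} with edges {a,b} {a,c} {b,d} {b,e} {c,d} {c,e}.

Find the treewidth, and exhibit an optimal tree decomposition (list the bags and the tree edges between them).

Every bag has size at most 3, so the width is 3 − 1 = 2 and tw(G) ≤ 2. For the lower bound, G contains the cycle a–b–d–c–a, so G is not a forest; only forests have treewidth ≤ 1, hence tw(G) ≥ 2. The upper and lower bounds meet at 2, so that is the treewidth.

Treewidth 2.
Bags: B1 = {a, b, c}  B2 = {b, c, d}  B3 = {b, c, e}
Tree: B1–B2, B2–B3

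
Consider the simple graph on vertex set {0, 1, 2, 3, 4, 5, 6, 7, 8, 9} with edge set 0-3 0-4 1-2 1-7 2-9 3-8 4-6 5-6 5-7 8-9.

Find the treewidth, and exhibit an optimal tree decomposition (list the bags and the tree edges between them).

Treewidth 2.
One such decomposition:
Bags: B1 = {2, 8, 9}  B2 = {1, 2, 8}  B3 = {1, 7, 8}  B4 = {5, 7, 8}  B5 = {5, 6, 8}  B6 = {4, 6, 8}  B7 = {0, 4, 8}  B8 = {0, 3, 8}
Tree: B1–B2, B2–B3, B3–B4, B4–B5, B5–B6, B6–B7, B7–B8

The largest bag has 3 vertices, giving width 2; this decomposition certifies tw(G) ≤ 2. The edges 8–9–2–1–7–5–6–4–0–3–8 form a cycle, so G is not a tree and its treewidth is at least 2. Hence tw(G) = 2 exactly.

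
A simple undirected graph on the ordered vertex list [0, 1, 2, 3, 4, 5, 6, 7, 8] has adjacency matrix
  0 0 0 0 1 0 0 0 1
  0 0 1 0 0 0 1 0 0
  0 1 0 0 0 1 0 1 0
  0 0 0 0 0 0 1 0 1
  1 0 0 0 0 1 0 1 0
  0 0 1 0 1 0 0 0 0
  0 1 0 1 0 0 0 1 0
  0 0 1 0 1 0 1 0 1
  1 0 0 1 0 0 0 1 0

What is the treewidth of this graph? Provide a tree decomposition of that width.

Every bag has size at most 4, so the width is 4 − 1 = 3 and tw(G) ≤ 3. For the lower bound: the 4 vertex sets {0,3,8}, {4}, {7}, {1,2,5,6} are disjoint, each induces a connected subgraph, and every pair is joined by at least one edge of G. Contracting each set to a single vertex therefore yields K_{4} as a minor, and since treewidth is minor-monotone, tw(G) ≥ tw(K_{4}) = 3. Hence tw(G) = 3 exactly.

Treewidth 3.
Bags: B1 = {0, 3, 4, 8}  B2 = {3, 4, 7, 8}  B3 = {3, 4, 6, 7}  B4 = {4, 5, 6, 7}  B5 = {2, 5, 6, 7}  B6 = {1, 2, 5, 6}
Tree: B1–B2, B2–B3, B3–B4, B4–B5, B5–B6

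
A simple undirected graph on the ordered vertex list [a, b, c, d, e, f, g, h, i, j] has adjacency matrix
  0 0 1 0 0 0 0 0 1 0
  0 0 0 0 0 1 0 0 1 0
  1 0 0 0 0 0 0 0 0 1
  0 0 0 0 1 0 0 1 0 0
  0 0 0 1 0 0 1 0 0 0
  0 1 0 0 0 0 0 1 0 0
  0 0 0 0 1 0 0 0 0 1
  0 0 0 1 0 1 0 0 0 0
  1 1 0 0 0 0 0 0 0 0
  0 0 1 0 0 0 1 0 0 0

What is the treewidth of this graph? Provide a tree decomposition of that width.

The largest bag has 3 vertices, giving width 2; this decomposition certifies tw(G) ≤ 2. For the lower bound, G contains the cycle c–a–i–b–f–h–d–e–g–j–c, so G is not a forest; only forests have treewidth ≤ 1, hence tw(G) ≥ 2. Hence tw(G) = 2 exactly.

Treewidth 2.
One such decomposition:
Bags: B1 = {a, c, i}  B2 = {b, c, i}  B3 = {b, c, f}  B4 = {c, f, h}  B5 = {c, d, h}  B6 = {c, d, e}  B7 = {c, e, g}  B8 = {c, g, j}
Tree: B1–B2, B2–B3, B3–B4, B4–B5, B5–B6, B6–B7, B7–B8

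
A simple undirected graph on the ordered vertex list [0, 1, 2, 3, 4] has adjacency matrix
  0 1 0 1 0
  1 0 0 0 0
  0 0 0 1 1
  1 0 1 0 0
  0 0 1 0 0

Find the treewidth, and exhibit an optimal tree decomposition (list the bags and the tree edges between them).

The largest bag has 2 vertices, giving width 1; this decomposition certifies tw(G) ≤ 1. Any graph with an edge has treewidth ≥ 1, and G has the edge 4–2. The upper and lower bounds meet at 1, so that is the treewidth.

Treewidth 1.
One such decomposition:
Bags: B1 = {2, 4}  B2 = {2, 3}  B3 = {0, 3}  B4 = {0, 1}
Tree: B1–B2, B2–B3, B3–B4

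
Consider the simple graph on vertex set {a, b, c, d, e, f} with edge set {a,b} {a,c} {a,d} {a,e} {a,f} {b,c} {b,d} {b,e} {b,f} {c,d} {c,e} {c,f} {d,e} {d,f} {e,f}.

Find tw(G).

5

A width-5 tree decomposition is:
Bags: B1 = {a, b, c, d, e, f}
Tree: (single bag)
With just one bag of size 6, the width is 6 − 1 = 5, so tw(G) ≤ 5. On the other hand G contains the 6-clique {a, b, c, d, e, f}. A clique must lie in a single bag of any decomposition, so no decomposition can have width below 5. Combining the bounds, tw(G) = 5.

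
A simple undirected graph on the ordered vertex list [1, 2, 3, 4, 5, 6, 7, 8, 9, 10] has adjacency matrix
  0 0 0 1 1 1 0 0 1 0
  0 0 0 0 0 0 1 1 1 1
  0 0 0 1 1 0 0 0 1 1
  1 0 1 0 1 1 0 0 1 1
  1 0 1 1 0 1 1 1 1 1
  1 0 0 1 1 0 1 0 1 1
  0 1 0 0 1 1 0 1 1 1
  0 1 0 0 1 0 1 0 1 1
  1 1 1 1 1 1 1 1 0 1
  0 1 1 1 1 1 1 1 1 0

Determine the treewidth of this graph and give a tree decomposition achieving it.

Treewidth 4.
Bags: B1 = {5, 7, 8, 9, 10}  B2 = {2, 7, 8, 9, 10}  B3 = {5, 6, 7, 9, 10}  B4 = {4, 5, 6, 9, 10}  B5 = {1, 4, 5, 6, 9}  B6 = {3, 4, 5, 9, 10}
Tree: B1–B2, B1–B3, B3–B4, B4–B5, B4–B6

Each bag holds 5 vertices, so the decomposition has width 4, which upper-bounds the treewidth. Conversely, {2, 7, 8, 9, 10} is a clique of size 5, and the vertices of any clique must share a bag in every tree decomposition; so some bag has ≥ 5 vertices and tw(G) ≥ 4. Combining the bounds, tw(G) = 4.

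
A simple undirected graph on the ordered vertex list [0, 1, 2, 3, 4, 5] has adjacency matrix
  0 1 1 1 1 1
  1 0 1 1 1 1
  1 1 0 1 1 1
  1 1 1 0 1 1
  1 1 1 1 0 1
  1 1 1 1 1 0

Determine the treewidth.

5

A width-5 tree decomposition is:
Bags: B1 = {0, 1, 2, 3, 4, 5}
Tree: (single bag)
A single bag containing all 6 vertices is trivially a valid decomposition of width 5. For the lower bound, the 6 vertices {0, 1, 2, 3, 4, 5} are pairwise adjacent, and any tree decomposition puts a clique entirely inside one bag — forcing width ≥ 5. Hence tw(G) = 5 exactly.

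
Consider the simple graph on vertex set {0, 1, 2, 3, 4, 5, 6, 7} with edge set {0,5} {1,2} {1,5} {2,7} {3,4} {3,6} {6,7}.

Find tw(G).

1

A width-1 tree decomposition is:
Bags: B1 = {3, 4}  B2 = {3, 6}  B3 = {6, 7}  B4 = {2, 7}  B5 = {1, 2}  B6 = {1, 5}  B7 = {0, 5}
Tree: B1–B2, B2–B3, B3–B4, B4–B5, B5–B6, B6–B7
Every bag has size at most 2, so the width is 2 − 1 = 1 and tw(G) ≤ 1. G has an edge, so its treewidth is at least 1. Combining the bounds, tw(G) = 1.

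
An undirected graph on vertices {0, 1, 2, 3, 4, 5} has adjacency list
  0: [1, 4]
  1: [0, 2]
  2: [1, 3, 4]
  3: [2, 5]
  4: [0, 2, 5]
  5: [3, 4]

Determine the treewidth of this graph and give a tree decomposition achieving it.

The largest bag has 3 vertices, giving width 2; this decomposition certifies tw(G) ≤ 2. The edges 1–0–4–2–1 form a cycle, so G is not a tree and its treewidth is at least 2. Therefore the treewidth is 2.

Treewidth 2.
One optimal decomposition is:
Bags: B1 = {0, 1, 2}  B2 = {0, 2, 4}  B3 = {2, 3, 4}  B4 = {3, 4, 5}
Tree: B1–B2, B2–B3, B3–B4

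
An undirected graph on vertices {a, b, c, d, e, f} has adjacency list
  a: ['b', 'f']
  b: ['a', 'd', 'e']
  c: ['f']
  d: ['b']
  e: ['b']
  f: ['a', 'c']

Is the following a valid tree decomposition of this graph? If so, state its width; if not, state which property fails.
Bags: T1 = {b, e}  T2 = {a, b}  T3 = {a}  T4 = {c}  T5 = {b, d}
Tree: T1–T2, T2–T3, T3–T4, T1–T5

No — vertex f appears in no bag.

A tree decomposition must satisfy three properties: every vertex lies in some bag; for every edge, both endpoints lie together in some bag; and for every vertex, the bags containing it form a connected subtree. Here vertex f appears in no bag, so the decomposition is invalid.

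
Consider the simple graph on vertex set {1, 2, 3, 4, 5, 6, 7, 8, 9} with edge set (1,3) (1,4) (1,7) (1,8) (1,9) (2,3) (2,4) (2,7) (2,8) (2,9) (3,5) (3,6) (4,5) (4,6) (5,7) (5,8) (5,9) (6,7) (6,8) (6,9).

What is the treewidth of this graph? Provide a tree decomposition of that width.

Each bag holds 5 vertices, so the decomposition has width 4, which upper-bounds the treewidth. For the lower bound: the 5 vertex sets {2,7}, {4,5}, {6,9}, {1}, {8} are disjoint, each induces a connected subgraph, and every pair is joined by at least one edge of G. Contracting each set to a single vertex therefore yields K_{5} as a minor, and since treewidth is minor-monotone, tw(G) ≥ tw(K_{5}) = 4. Therefore the treewidth is 4.

Treewidth 4.
Bags: B1 = {1, 2, 5, 6, 7}  B2 = {1, 2, 4, 5, 6}  B3 = {1, 2, 5, 6, 9}  B4 = {1, 2, 5, 6, 8}  B5 = {1, 2, 3, 5, 6}
Tree: B1–B2, B2–B3, B3–B4, B4–B5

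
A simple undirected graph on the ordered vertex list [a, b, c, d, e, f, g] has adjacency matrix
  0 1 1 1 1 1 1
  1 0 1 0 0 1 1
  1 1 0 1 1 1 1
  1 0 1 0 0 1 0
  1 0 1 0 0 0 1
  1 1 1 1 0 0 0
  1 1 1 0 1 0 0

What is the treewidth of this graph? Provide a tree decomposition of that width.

Treewidth 3.
One such decomposition:
Bags: B1 = {a, b, c, g}  B2 = {a, b, c, f}  B3 = {a, c, e, g}  B4 = {a, c, d, f}
Tree: B1–B2, B1–B3, B2–B4

Each bag holds 4 vertices, so the decomposition has width 3, which upper-bounds the treewidth. For the lower bound, the 4 vertices {a, c, e, g} are pairwise adjacent, and any tree decomposition puts a clique entirely inside one bag — forcing width ≥ 3. The upper and lower bounds meet at 3, so that is the treewidth.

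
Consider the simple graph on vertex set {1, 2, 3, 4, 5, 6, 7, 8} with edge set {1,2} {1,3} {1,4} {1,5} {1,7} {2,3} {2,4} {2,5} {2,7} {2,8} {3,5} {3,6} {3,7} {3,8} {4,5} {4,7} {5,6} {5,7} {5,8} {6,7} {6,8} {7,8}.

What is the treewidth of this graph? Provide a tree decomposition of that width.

Every bag has size at most 5, so the width is 5 − 1 = 4 and tw(G) ≤ 4. For the lower bound, the 5 vertices {2, 3, 5, 7, 8} are pairwise adjacent, and any tree decomposition puts a clique entirely inside one bag — forcing width ≥ 4. Therefore the treewidth is 4.

Treewidth 4.
One such decomposition:
Bags: B1 = {3, 5, 6, 7, 8}  B2 = {2, 3, 5, 7, 8}  B3 = {1, 2, 3, 5, 7}  B4 = {1, 2, 4, 5, 7}
Tree: B1–B2, B2–B3, B3–B4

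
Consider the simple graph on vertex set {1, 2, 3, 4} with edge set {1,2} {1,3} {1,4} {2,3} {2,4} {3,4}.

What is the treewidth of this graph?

3

A width-3 tree decomposition is:
Bags: B1 = {1, 2, 3, 4}
Tree: (single bag)
A single bag containing all 4 vertices is trivially a valid decomposition of width 3. Conversely, {1, 2, 3, 4} is a clique of size 4, and the vertices of any clique must share a bag in every tree decomposition; so some bag has ≥ 4 vertices and tw(G) ≥ 3. The upper and lower bounds meet at 3, so that is the treewidth.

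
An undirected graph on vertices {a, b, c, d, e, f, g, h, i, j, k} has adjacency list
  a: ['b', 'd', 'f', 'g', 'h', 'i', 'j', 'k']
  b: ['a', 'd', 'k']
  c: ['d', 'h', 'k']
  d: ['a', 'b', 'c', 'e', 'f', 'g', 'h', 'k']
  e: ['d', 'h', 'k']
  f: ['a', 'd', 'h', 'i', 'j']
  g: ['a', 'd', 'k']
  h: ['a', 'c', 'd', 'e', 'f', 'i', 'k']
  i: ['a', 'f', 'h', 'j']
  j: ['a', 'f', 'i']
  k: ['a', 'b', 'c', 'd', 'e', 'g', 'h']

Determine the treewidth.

3

A width-3 tree decomposition is:
Bags: B1 = {c, d, h, k}  B2 = {a, d, h, k}  B3 = {a, d, f, h}  B4 = {a, f, h, i}  B5 = {a, f, i, j}  B6 = {d, e, h, k}  B7 = {a, d, g, k}  B8 = {a, b, d, k}
Tree: B1–B2, B2–B3, B3–B4, B4–B5, B1–B6, B2–B7, B7–B8
The largest bag has 4 vertices, giving width 3; this decomposition certifies tw(G) ≤ 3. For the lower bound, the 4 vertices {a, d, f, h} are pairwise adjacent, and any tree decomposition puts a clique entirely inside one bag — forcing width ≥ 3. Therefore the treewidth is 3.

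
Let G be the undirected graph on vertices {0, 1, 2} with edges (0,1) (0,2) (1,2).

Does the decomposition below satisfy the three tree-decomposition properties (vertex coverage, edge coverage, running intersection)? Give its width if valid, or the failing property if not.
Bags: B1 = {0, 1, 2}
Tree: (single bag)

Yes; width 2.

Every vertex of G appears in some bag (union = {0, 1, 2}); every edge is covered by a bag; and for each vertex v the set of bags containing v is connected in the bag tree. The decomposition is therefore valid. The largest bag has 3 vertices, so the width is 2.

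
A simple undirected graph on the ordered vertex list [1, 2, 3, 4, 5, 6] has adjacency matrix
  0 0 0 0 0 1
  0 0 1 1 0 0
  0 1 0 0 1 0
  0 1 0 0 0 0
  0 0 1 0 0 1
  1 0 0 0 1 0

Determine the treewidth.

1

A width-1 tree decomposition is:
Bags: B1 = {2, 4}  B2 = {2, 3}  B3 = {3, 5}  B4 = {5, 6}  B5 = {1, 6}
Tree: B1–B2, B2–B3, B3–B4, B4–B5
Each bag holds 2 vertices, so the decomposition has width 1, which upper-bounds the treewidth. Any graph with an edge has treewidth ≥ 1, and G has the edge 4–2. Hence tw(G) = 1 exactly.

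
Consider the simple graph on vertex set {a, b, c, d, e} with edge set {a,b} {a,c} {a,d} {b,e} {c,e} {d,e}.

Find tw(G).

A width-2 tree decomposition is:
Bags: B1 = {a, c, e}  B2 = {a, d, e}  B3 = {a, b, e}
Tree: B1–B2, B2–B3
Each bag holds 3 vertices, so the decomposition has width 2, which upper-bounds the treewidth. For the lower bound, G contains the cycle c–e–d–a–c, so G is not a forest; only forests have treewidth ≤ 1, hence tw(G) ≥ 2. Combining the bounds, tw(G) = 2.

2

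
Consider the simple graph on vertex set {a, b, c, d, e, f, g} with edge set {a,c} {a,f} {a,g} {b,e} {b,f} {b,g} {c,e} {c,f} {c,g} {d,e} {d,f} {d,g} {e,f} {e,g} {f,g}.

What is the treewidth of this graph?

A width-3 tree decomposition is:
Bags: B1 = {c, e, f, g}  B2 = {b, e, f, g}  B3 = {d, e, f, g}  B4 = {a, c, f, g}
Tree: B1–B2, B2–B3, B1–B4
Every bag has size at most 4, so the width is 4 − 1 = 3 and tw(G) ≤ 3. Conversely, {d, e, f, g} is a clique of size 4, and the vertices of any clique must share a bag in every tree decomposition; so some bag has ≥ 4 vertices and tw(G) ≥ 3. The upper and lower bounds meet at 3, so that is the treewidth.

3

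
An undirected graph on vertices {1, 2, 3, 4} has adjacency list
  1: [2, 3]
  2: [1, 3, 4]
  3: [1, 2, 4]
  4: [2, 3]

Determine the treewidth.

A width-2 tree decomposition is:
Bags: B1 = {2, 3, 4}  B2 = {1, 2, 3}
Tree: B1–B2
Every bag has size at most 3, so the width is 3 − 1 = 2 and tw(G) ≤ 2. On the other hand G contains the 3-clique {1, 2, 3}. A clique must lie in a single bag of any decomposition, so no decomposition can have width below 2. Hence tw(G) = 2 exactly.

2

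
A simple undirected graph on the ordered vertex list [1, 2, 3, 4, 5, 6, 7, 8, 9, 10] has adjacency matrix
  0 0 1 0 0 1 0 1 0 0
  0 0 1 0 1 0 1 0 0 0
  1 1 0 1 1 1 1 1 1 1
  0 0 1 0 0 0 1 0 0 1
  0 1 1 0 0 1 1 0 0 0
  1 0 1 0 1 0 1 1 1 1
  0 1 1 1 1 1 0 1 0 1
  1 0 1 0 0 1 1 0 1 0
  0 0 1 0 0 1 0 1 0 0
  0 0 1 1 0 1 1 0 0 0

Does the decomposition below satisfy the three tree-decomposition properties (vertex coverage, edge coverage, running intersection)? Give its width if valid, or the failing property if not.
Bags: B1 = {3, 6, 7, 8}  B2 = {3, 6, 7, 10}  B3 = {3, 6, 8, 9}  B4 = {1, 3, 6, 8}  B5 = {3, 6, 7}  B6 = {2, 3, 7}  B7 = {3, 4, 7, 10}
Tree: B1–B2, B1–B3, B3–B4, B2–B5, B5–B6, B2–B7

A tree decomposition must satisfy three properties: every vertex lies in some bag; for every edge, both endpoints lie together in some bag; and for every vertex, the bags containing it form a connected subtree. Here vertex 5 appears in no bag, so the decomposition is invalid.

No — vertex 5 appears in no bag.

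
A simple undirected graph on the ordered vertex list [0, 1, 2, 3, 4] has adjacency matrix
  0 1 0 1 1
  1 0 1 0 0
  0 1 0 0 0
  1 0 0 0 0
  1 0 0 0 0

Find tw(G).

1

A width-1 tree decomposition is:
Bags: B1 = {1, 2}  B2 = {0, 1}  B3 = {0, 4}  B4 = {0, 3}
Tree: B1–B2, B2–B3, B3–B4
The largest bag has 2 vertices, giving width 1; this decomposition certifies tw(G) ≤ 1. Any graph with an edge has treewidth ≥ 1, and G has the edge 1–2. Therefore the treewidth is 1.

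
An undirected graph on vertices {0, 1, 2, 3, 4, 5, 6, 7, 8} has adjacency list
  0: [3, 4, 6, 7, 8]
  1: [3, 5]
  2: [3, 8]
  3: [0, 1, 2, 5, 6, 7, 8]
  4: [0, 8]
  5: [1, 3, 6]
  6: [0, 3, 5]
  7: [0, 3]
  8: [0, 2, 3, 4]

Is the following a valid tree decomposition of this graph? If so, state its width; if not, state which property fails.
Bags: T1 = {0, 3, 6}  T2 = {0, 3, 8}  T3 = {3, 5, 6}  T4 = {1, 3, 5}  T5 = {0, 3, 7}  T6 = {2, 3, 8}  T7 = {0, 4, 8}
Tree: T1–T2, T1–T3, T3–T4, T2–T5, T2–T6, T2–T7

Yes; width 2.

Checking the three conditions: (i) the bags cover all of {0, 1, 2, 3, 4, 5, 6, 7, 8}; (ii) for each edge, some bag contains both endpoints; (iii) the bags containing any fixed vertex form a subtree. All hold, so the decomposition is valid with width 3 − 1 = 2.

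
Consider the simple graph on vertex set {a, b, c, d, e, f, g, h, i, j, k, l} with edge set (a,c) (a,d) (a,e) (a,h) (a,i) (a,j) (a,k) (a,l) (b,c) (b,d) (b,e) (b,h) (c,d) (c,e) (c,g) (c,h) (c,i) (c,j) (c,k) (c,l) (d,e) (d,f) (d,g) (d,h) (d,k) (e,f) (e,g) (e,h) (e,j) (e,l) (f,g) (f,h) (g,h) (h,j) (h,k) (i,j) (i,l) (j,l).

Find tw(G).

4

A width-4 tree decomposition is:
Bags: B1 = {b, c, d, e, h}  B2 = {a, c, d, e, h}  B3 = {a, c, e, h, j}  B4 = {a, c, e, j, l}  B5 = {c, d, e, g, h}  B6 = {a, c, d, h, k}  B7 = {d, e, f, g, h}  B8 = {a, c, i, j, l}
Tree: B1–B2, B2–B3, B3–B4, B1–B5, B2–B6, B5–B7, B4–B8
The largest bag has 5 vertices, giving width 4; this decomposition certifies tw(G) ≤ 4. Conversely, {c, d, e, g, h} is a clique of size 5, and the vertices of any clique must share a bag in every tree decomposition; so some bag has ≥ 5 vertices and tw(G) ≥ 4. Combining the bounds, tw(G) = 4.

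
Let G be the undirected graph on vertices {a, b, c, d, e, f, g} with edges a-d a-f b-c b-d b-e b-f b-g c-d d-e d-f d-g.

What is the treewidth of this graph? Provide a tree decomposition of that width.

The largest bag has 3 vertices, giving width 2; this decomposition certifies tw(G) ≤ 2. Conversely, {a, d, f} is a clique of size 3, and the vertices of any clique must share a bag in every tree decomposition; so some bag has ≥ 3 vertices and tw(G) ≥ 2. Hence tw(G) = 2 exactly.

Treewidth 2.
Bags: B1 = {b, d, f}  B2 = {b, d, g}  B3 = {b, d, e}  B4 = {a, d, f}  B5 = {b, c, d}
Tree: B1–B2, B2–B3, B1–B4, B1–B5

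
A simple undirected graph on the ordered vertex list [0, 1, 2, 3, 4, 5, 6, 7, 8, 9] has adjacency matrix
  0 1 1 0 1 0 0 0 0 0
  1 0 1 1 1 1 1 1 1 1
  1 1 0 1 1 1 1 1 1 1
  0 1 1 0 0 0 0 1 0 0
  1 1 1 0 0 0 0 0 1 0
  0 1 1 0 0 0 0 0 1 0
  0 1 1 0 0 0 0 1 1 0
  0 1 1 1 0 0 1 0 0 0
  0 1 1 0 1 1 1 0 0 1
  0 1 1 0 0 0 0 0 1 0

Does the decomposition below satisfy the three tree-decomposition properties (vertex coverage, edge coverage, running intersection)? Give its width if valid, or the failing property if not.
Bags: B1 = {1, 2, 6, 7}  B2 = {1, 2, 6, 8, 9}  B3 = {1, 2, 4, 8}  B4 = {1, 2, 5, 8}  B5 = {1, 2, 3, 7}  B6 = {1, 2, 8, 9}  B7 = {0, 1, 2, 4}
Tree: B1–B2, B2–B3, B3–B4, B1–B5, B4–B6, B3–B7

No — bags containing vertex 9 are not connected in the tree.

A tree decomposition must satisfy three properties: every vertex lies in some bag; for every edge, both endpoints lie together in some bag; and for every vertex, the bags containing it form a connected subtree. Here bags containing vertex 9 are not connected in the tree, so the decomposition is invalid.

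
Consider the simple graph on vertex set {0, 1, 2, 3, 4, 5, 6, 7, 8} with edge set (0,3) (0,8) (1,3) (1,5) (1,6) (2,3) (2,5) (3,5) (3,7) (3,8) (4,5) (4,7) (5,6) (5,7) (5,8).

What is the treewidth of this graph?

2

A width-2 tree decomposition is:
Bags: B1 = {1, 3, 5}  B2 = {3, 5, 7}  B3 = {3, 5, 8}  B4 = {4, 5, 7}  B5 = {2, 3, 5}  B6 = {1, 5, 6}  B7 = {0, 3, 8}
Tree: B1–B2, B1–B3, B2–B4, B2–B5, B1–B6, B3–B7
The largest bag has 3 vertices, giving width 2; this decomposition certifies tw(G) ≤ 2. Conversely, {0, 3, 8} is a clique of size 3, and the vertices of any clique must share a bag in every tree decomposition; so some bag has ≥ 3 vertices and tw(G) ≥ 2. The upper and lower bounds meet at 2, so that is the treewidth.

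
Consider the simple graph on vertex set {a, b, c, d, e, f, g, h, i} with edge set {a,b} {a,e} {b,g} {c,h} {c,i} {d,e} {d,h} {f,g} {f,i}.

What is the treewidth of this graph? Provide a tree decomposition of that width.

Each bag holds 3 vertices, so the decomposition has width 2, which upper-bounds the treewidth. Since d–h–c–i–f–g–b–a–e–d is a cycle in G, G is not acyclic. Forests are exactly the graphs of treewidth ≤ 1, so tw(G) ≥ 2. The upper and lower bounds meet at 2, so that is the treewidth.

Treewidth 2.
One optimal decomposition is:
Bags: B1 = {c, d, h}  B2 = {c, d, i}  B3 = {d, f, i}  B4 = {d, f, g}  B5 = {b, d, g}  B6 = {a, b, d}  B7 = {a, d, e}
Tree: B1–B2, B2–B3, B3–B4, B4–B5, B5–B6, B6–B7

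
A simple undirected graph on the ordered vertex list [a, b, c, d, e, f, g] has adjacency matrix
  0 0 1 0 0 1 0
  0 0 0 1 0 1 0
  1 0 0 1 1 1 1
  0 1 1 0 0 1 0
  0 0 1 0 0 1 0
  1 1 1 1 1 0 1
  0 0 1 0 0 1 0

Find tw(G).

A width-2 tree decomposition is:
Bags: B1 = {c, d, f}  B2 = {c, e, f}  B3 = {a, c, f}  B4 = {c, f, g}  B5 = {b, d, f}
Tree: B1–B2, B2–B3, B3–B4, B1–B5
Each bag holds 3 vertices, so the decomposition has width 2, which upper-bounds the treewidth. Conversely, {c, d, f} is a clique of size 3, and the vertices of any clique must share a bag in every tree decomposition; so some bag has ≥ 3 vertices and tw(G) ≥ 2. Combining the bounds, tw(G) = 2.

2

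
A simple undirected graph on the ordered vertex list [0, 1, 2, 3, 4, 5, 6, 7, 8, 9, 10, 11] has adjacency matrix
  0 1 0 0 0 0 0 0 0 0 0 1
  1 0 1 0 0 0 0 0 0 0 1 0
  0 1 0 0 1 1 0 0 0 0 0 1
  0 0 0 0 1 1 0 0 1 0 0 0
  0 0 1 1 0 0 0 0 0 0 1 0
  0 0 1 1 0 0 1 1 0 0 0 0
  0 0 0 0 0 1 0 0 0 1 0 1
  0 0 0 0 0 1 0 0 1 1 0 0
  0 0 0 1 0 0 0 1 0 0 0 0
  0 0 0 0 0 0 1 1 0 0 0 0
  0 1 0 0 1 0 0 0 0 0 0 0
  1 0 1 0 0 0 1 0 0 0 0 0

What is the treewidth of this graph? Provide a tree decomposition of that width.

Each bag holds 4 vertices, so the decomposition has width 3, which upper-bounds the treewidth. For the lower bound: the 4 vertex sets {7,8,9}, {3}, {5}, {2,4,6,11} are disjoint, each induces a connected subgraph, and every pair is joined by at least one edge of G. Contracting each set to a single vertex therefore yields K_{4} as a minor, and since treewidth is minor-monotone, tw(G) ≥ tw(K_{4}) = 3. Hence tw(G) = 3 exactly.

Treewidth 3.
Bags: B1 = {3, 7, 8, 9}  B2 = {3, 5, 7, 9}  B3 = {3, 5, 6, 9}  B4 = {3, 4, 5, 6}  B5 = {2, 4, 5, 6}  B6 = {2, 4, 6, 11}  B7 = {2, 4, 10, 11}  B8 = {1, 2, 10, 11}  B9 = {0, 1, 10, 11}
Tree: B1–B2, B2–B3, B3–B4, B4–B5, B5–B6, B6–B7, B7–B8, B8–B9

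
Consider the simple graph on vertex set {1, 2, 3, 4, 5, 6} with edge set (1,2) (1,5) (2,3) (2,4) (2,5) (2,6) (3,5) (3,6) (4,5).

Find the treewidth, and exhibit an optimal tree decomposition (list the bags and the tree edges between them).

Every bag has size at most 3, so the width is 3 − 1 = 2 and tw(G) ≤ 2. Conversely, {1, 2, 5} is a clique of size 3, and the vertices of any clique must share a bag in every tree decomposition; so some bag has ≥ 3 vertices and tw(G) ≥ 2. The upper and lower bounds meet at 2, so that is the treewidth.

Treewidth 2.
One such decomposition:
Bags: B1 = {2, 3, 5}  B2 = {2, 4, 5}  B3 = {2, 3, 6}  B4 = {1, 2, 5}
Tree: B1–B2, B1–B3, B2–B4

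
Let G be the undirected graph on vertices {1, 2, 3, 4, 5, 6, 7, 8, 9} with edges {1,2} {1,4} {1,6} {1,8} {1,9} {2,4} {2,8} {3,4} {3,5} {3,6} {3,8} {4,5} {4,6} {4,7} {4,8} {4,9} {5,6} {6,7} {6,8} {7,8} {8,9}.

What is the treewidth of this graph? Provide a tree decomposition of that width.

The largest bag has 4 vertices, giving width 3; this decomposition certifies tw(G) ≤ 3. For the lower bound, the 4 vertices {1, 4, 8, 9} are pairwise adjacent, and any tree decomposition puts a clique entirely inside one bag — forcing width ≥ 3. The upper and lower bounds meet at 3, so that is the treewidth.

Treewidth 3.
One such decomposition:
Bags: B1 = {1, 4, 6, 8}  B2 = {3, 4, 6, 8}  B3 = {3, 4, 5, 6}  B4 = {1, 2, 4, 8}  B5 = {4, 6, 7, 8}  B6 = {1, 4, 8, 9}
Tree: B1–B2, B2–B3, B1–B4, B1–B5, B4–B6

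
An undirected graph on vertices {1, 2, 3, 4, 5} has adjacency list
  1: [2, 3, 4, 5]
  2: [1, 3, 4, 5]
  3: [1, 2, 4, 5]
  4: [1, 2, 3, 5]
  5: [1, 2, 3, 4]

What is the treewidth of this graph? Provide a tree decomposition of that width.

With just one bag of size 5, the width is 5 − 1 = 4, so tw(G) ≤ 4. On the other hand G contains the 5-clique {1, 2, 3, 4, 5}. A clique must lie in a single bag of any decomposition, so no decomposition can have width below 4. Combining the bounds, tw(G) = 4.

Treewidth 4.
One optimal decomposition is:
Bags: B1 = {1, 2, 3, 4, 5}
Tree: (single bag)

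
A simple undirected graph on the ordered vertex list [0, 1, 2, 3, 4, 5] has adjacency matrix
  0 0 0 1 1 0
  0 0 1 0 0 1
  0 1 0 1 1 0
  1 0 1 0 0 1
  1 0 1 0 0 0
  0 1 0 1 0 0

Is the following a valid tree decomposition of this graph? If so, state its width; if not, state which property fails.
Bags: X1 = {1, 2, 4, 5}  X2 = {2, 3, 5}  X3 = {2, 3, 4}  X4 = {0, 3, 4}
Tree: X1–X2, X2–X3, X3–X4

No — bags containing vertex 4 are not connected in the tree.

A tree decomposition must satisfy three properties: every vertex lies in some bag; for every edge, both endpoints lie together in some bag; and for every vertex, the bags containing it form a connected subtree. Here bags containing vertex 4 are not connected in the tree, so the decomposition is invalid.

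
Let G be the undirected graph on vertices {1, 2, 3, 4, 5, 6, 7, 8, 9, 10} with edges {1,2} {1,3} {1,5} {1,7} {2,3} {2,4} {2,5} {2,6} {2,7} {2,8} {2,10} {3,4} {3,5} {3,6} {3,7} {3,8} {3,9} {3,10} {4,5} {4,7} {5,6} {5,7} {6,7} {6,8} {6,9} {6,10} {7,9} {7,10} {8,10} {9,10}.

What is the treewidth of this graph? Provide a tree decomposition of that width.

Treewidth 4.
Bags: B1 = {2, 3, 6, 7, 10}  B2 = {2, 3, 5, 6, 7}  B3 = {2, 3, 6, 8, 10}  B4 = {3, 6, 7, 9, 10}  B5 = {2, 3, 4, 5, 7}  B6 = {1, 2, 3, 5, 7}
Tree: B1–B2, B1–B3, B1–B4, B2–B5, B5–B6

The largest bag has 5 vertices, giving width 4; this decomposition certifies tw(G) ≤ 4. On the other hand G contains the 5-clique {3, 6, 7, 9, 10}. A clique must lie in a single bag of any decomposition, so no decomposition can have width below 4. The upper and lower bounds meet at 4, so that is the treewidth.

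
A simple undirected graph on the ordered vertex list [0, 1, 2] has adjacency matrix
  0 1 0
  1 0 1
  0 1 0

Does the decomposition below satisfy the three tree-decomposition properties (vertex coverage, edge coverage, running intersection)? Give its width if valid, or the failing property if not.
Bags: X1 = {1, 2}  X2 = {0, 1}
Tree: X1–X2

Checking the three conditions: (i) the bags cover all of {0, 1, 2}; (ii) for each edge, some bag contains both endpoints; (iii) the bags containing any fixed vertex form a subtree. All hold, so the decomposition is valid with width 2 − 1 = 1.

Yes; width 1.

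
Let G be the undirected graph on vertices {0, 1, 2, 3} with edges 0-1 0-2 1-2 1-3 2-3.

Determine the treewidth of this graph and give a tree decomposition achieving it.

Treewidth 2.
Bags: B1 = {1, 2, 3}  B2 = {0, 1, 2}
Tree: B1–B2

Every bag has size at most 3, so the width is 3 − 1 = 2 and tw(G) ≤ 2. For the lower bound, the 3 vertices {0, 1, 2} are pairwise adjacent, and any tree decomposition puts a clique entirely inside one bag — forcing width ≥ 2. Therefore the treewidth is 2.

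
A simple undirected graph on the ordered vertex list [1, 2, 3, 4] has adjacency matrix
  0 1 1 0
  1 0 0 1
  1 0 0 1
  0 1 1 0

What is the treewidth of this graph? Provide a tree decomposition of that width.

Treewidth 2.
One such decomposition:
Bags: B1 = {1, 2, 4}  B2 = {1, 3, 4}
Tree: B1–B2

Every bag has size at most 3, so the width is 3 − 1 = 2 and tw(G) ≤ 2. The edges 4–2–1–3–4 form a cycle, so G is not a tree and its treewidth is at least 2. Therefore the treewidth is 2.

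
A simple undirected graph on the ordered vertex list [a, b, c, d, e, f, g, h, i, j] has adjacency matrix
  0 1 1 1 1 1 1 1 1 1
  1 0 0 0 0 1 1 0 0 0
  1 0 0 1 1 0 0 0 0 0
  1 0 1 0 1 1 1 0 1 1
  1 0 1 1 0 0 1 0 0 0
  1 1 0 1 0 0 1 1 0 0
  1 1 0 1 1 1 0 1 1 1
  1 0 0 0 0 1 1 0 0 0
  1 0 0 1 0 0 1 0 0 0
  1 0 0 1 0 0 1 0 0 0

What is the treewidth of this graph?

3

A width-3 tree decomposition is:
Bags: B1 = {a, d, f, g}  B2 = {a, f, g, h}  B3 = {a, d, e, g}  B4 = {a, d, g, j}  B5 = {a, d, g, i}  B6 = {a, b, f, g}  B7 = {a, c, d, e}
Tree: B1–B2, B1–B3, B3–B4, B4–B5, B2–B6, B3–B7
Every bag has size at most 4, so the width is 4 − 1 = 3 and tw(G) ≤ 3. Conversely, {a, d, g, j} is a clique of size 4, and the vertices of any clique must share a bag in every tree decomposition; so some bag has ≥ 4 vertices and tw(G) ≥ 3. Hence tw(G) = 3 exactly.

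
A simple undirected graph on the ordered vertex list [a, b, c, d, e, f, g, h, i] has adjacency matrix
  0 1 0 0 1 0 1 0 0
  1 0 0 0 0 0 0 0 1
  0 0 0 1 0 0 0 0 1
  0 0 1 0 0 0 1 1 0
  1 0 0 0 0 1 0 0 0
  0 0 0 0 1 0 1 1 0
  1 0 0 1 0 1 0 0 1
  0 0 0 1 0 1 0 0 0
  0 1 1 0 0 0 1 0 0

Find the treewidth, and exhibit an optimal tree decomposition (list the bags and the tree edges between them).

Treewidth 3.
One such decomposition:
Bags: B1 = {c, d, f, h}  B2 = {c, d, f, g}  B3 = {c, f, g, i}  B4 = {e, f, g, i}  B5 = {a, e, g, i}  B6 = {a, b, e, i}
Tree: B1–B2, B2–B3, B3–B4, B4–B5, B5–B6

Each bag holds 4 vertices, so the decomposition has width 3, which upper-bounds the treewidth. For the lower bound: the 4 vertex sets {c,d,h}, {f}, {g}, {a,b,e,i} are disjoint, each induces a connected subgraph, and every pair is joined by at least one edge of G. Contracting each set to a single vertex therefore yields K_{4} as a minor, and since treewidth is minor-monotone, tw(G) ≥ tw(K_{4}) = 3. Hence tw(G) = 3 exactly.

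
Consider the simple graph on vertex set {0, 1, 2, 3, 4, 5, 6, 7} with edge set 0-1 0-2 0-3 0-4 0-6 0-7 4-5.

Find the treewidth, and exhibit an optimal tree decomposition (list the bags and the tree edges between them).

Treewidth 1.
One such decomposition:
Bags: B1 = {0, 2}  B2 = {0, 4}  B3 = {0, 3}  B4 = {0, 1}  B5 = {4, 5}  B6 = {0, 6}  B7 = {0, 7}
Tree: B1–B2, B1–B3, B3–B4, B2–B5, B4–B6, B6–B7

The largest bag has 2 vertices, giving width 1; this decomposition certifies tw(G) ≤ 1. Since G has at least one edge (e.g. 0–2), it is not an edgeless graph, so tw(G) ≥ 1. Therefore the treewidth is 1.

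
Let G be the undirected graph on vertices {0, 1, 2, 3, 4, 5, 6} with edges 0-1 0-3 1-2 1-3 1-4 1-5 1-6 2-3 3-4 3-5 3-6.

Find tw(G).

2

A width-2 tree decomposition is:
Bags: B1 = {1, 3, 6}  B2 = {0, 1, 3}  B3 = {1, 3, 5}  B4 = {1, 2, 3}  B5 = {1, 3, 4}
Tree: B1–B2, B1–B3, B2–B4, B3–B5
The largest bag has 3 vertices, giving width 2; this decomposition certifies tw(G) ≤ 2. On the other hand G contains the 3-clique {0, 1, 3}. A clique must lie in a single bag of any decomposition, so no decomposition can have width below 2. The upper and lower bounds meet at 2, so that is the treewidth.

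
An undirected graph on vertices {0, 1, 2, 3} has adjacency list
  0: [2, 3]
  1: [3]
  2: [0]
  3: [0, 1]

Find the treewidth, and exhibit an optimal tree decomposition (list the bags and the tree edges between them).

Treewidth 1.
Bags: B1 = {1, 3}  B2 = {0, 3}  B3 = {0, 2}
Tree: B1–B2, B2–B3

Each bag holds 2 vertices, so the decomposition has width 1, which upper-bounds the treewidth. G has an edge, so its treewidth is at least 1. The upper and lower bounds meet at 1, so that is the treewidth.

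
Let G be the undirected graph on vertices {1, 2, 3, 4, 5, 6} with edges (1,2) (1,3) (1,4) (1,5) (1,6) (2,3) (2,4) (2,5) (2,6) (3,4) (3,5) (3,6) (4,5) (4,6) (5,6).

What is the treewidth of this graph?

A width-5 tree decomposition is:
Bags: B1 = {1, 2, 3, 4, 5, 6}
Tree: (single bag)
A single bag containing all 6 vertices is trivially a valid decomposition of width 5. For the lower bound, the 6 vertices {1, 2, 3, 4, 5, 6} are pairwise adjacent, and any tree decomposition puts a clique entirely inside one bag — forcing width ≥ 5. Combining the bounds, tw(G) = 5.

5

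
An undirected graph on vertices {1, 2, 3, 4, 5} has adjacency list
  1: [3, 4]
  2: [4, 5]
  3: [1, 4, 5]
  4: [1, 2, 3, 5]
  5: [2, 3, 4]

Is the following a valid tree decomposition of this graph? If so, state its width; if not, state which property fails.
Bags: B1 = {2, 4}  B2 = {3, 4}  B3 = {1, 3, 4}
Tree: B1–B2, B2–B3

No — vertex 5 appears in no bag.

A tree decomposition must satisfy three properties: every vertex lies in some bag; for every edge, both endpoints lie together in some bag; and for every vertex, the bags containing it form a connected subtree. Here vertex 5 appears in no bag, so the decomposition is invalid.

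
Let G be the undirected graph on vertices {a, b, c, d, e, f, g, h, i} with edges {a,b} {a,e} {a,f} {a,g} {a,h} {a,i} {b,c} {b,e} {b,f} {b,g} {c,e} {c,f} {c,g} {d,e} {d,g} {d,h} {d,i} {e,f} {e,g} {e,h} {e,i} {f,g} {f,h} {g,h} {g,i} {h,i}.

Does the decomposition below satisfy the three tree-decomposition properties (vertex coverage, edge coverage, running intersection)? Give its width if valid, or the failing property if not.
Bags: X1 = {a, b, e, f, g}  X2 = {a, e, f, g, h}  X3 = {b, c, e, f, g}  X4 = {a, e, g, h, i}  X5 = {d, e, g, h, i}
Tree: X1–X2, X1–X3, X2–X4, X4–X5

Yes; width 4.

Every vertex of G appears in some bag (union = {a, b, c, d, e, f, g, h, i}); every edge is covered by a bag; and for each vertex v the set of bags containing v is connected in the bag tree. The decomposition is therefore valid. The largest bag has 5 vertices, so the width is 4.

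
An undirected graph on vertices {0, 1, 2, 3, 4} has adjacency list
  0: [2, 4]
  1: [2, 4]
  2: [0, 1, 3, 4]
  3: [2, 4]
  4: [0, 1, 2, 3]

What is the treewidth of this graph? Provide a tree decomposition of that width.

Treewidth 2.
Bags: B1 = {0, 2, 4}  B2 = {2, 3, 4}  B3 = {1, 2, 4}
Tree: B1–B2, B2–B3

Each bag holds 3 vertices, so the decomposition has width 2, which upper-bounds the treewidth. On the other hand G contains the 3-clique {0, 2, 4}. A clique must lie in a single bag of any decomposition, so no decomposition can have width below 2. Hence tw(G) = 2 exactly.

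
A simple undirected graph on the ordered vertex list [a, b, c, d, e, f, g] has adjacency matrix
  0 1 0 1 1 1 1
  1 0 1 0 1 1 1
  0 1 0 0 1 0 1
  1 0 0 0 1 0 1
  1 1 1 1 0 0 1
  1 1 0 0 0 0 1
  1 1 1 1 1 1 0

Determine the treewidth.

A width-3 tree decomposition is:
Bags: B1 = {a, b, e, g}  B2 = {a, b, f, g}  B3 = {a, d, e, g}  B4 = {b, c, e, g}
Tree: B1–B2, B1–B3, B1–B4
Each bag holds 4 vertices, so the decomposition has width 3, which upper-bounds the treewidth. On the other hand G contains the 4-clique {a, d, e, g}. A clique must lie in a single bag of any decomposition, so no decomposition can have width below 3. Therefore the treewidth is 3.

3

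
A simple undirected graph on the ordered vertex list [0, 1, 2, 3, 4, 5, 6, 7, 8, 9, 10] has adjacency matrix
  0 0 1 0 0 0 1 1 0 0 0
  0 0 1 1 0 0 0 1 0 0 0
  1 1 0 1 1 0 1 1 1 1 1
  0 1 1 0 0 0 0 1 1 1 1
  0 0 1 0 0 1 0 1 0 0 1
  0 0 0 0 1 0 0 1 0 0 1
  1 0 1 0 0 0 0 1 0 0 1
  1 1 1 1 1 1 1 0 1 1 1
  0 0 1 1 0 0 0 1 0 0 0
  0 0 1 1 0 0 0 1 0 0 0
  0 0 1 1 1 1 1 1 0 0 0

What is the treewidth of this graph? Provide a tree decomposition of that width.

Each bag holds 4 vertices, so the decomposition has width 3, which upper-bounds the treewidth. Conversely, {0, 2, 6, 7} is a clique of size 4, and the vertices of any clique must share a bag in every tree decomposition; so some bag has ≥ 4 vertices and tw(G) ≥ 3. The upper and lower bounds meet at 3, so that is the treewidth.

Treewidth 3.
Bags: B1 = {2, 4, 7, 10}  B2 = {2, 6, 7, 10}  B3 = {2, 3, 7, 10}  B4 = {2, 3, 7, 9}  B5 = {0, 2, 6, 7}  B6 = {1, 2, 3, 7}  B7 = {2, 3, 7, 8}  B8 = {4, 5, 7, 10}
Tree: B1–B2, B1–B3, B3–B4, B2–B5, B4–B6, B6–B7, B1–B8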